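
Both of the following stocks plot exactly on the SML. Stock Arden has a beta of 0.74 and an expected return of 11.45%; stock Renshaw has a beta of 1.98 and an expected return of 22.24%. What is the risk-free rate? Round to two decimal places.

Both satisfy E(R) = R_f + β·MRP, so the slope of the SML is
MRP = (22.24% − 11.45%) / (1.98 − 0.74) = 10.79% / 1.24 = 8.7016%
R_f = E(R_Arden) − β_Arden·MRP = 11.45% − 0.74 × 8.7016% = 5.0108%

5.01%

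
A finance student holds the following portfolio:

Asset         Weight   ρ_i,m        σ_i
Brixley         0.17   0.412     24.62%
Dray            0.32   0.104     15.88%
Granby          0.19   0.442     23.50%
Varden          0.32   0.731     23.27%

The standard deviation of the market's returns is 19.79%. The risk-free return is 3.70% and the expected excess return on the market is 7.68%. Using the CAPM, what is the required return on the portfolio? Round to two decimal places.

7.45%

β_Brixley = 0.412 × 24.62% / 19.79% = 0.5126
β_Dray = 0.104 × 15.88% / 19.79% = 0.0835
β_Granby = 0.442 × 23.50% / 19.79% = 0.5249
β_Varden = 0.731 × 23.27% / 19.79% = 0.8595
β_P = Σ w_i β_i = 0.17×0.5126 + 0.32×0.0835 + 0.19×0.5249 + 0.32×0.8595 = 0.4886
E(R_P) = R_f + β_P × MRP = 3.70% + 0.4886 × 7.68% = 7.45%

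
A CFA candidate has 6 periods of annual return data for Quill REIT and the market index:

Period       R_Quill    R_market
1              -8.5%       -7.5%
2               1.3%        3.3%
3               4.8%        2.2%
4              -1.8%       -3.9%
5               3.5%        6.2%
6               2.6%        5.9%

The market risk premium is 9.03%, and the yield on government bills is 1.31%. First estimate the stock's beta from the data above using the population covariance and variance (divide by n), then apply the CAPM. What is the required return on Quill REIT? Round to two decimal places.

Mean R_i = (-8.5 + 1.3 + 4.8 − 1.8 + 3.5 + 2.6) / 6 = 0.3167%
Mean R_m = (-7.5 + 3.3 + 2.2 − 3.9 + 6.2 + 5.9) / 6 = 1.0333%
Σ(R_i − R̄_i)(R_m − R̄_m) = 120.6967  ⇒  Cov = 120.6967 / 6 = 20.1161
Σ(R_m − R̄_m)² = 154.0333  ⇒  Var(R_m) = 154.0333 / 6 = 25.6722
β = Cov / Var(R_m) = 20.1161 / 25.6722 = 0.7836
E(R) = R_f + β × MRP = 1.31% + 0.7836 × 9.03% = 8.39%

8.39%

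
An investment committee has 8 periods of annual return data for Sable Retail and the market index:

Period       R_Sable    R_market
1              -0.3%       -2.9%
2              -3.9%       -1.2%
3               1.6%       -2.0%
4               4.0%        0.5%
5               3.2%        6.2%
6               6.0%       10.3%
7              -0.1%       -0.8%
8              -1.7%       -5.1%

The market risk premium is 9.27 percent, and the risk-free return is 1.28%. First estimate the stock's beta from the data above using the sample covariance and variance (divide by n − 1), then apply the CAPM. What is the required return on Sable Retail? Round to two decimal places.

Mean R_i = (-0.3 − 3.9 + 1.6 + 4.0 + 3.2 + 6.0 − 0.1 − 1.7) / 8 = 1.1000%
Mean R_m = (-2.9 − 1.2 − 2.0 + 0.5 + 6.2 + 10.3 − 0.8 − 5.1) / 8 = 0.6250%
Σ(R_i − R̄_i)(R_m − R̄_m) = 89.2400  ⇒  Cov = 89.2400 / 7 = 12.7486
Σ(R_m − R̄_m)² = 182.1550  ⇒  Var(R_m) = 182.1550 / 7 = 26.0221
β = Cov / Var(R_m) = 12.7486 / 26.0221 = 0.4899
E(R) = R_f + β × MRP = 1.28% + 0.4899 × 9.27% = 5.82%

5.82%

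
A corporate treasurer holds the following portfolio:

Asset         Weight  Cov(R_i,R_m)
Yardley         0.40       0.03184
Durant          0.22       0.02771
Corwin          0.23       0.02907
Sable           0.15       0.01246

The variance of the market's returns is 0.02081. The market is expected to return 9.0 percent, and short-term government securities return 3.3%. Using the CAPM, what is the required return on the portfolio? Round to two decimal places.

β_Yardley = 0.03184 / 0.02081 = 1.5300
β_Durant = 0.02771 / 0.02081 = 1.3316
β_Corwin = 0.02907 / 0.02081 = 1.3969
β_Sable = 0.01246 / 0.02081 = 0.5988
β_P = Σ w_i β_i = 0.40×1.5300 + 0.22×1.3316 + 0.23×1.3969 + 0.15×0.5988 = 1.3161
MRP = 9.0% − 3.3% = 5.70%
E(R_P) = R_f + β_P × MRP = 3.3% + 1.3161 × 5.7% = 10.80%

10.80%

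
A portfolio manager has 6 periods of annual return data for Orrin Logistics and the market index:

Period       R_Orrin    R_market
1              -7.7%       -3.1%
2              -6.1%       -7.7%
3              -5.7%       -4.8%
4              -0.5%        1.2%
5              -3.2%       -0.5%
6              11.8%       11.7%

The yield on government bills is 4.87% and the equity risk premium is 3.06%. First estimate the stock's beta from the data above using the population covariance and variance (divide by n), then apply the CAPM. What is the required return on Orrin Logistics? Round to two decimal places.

7.96%

Mean R_i = (-7.7 − 6.1 − 5.7 − 0.5 − 3.2 + 11.8) / 6 = -1.9000%
Mean R_m = (-3.1 − 7.7 − 4.8 + 1.2 − 0.5 + 11.7) / 6 = -0.5333%
Σ(R_i − R̄_i)(R_m − R̄_m) = 231.1800  ⇒  Cov = 231.1800 / 6 = 38.5300
Σ(R_m − R̄_m)² = 228.8133  ⇒  Var(R_m) = 228.8133 / 6 = 38.1356
β = Cov / Var(R_m) = 38.5300 / 38.1356 = 1.0103
E(R) = R_f + β × MRP = 4.87% + 1.0103 × 3.06% = 7.96%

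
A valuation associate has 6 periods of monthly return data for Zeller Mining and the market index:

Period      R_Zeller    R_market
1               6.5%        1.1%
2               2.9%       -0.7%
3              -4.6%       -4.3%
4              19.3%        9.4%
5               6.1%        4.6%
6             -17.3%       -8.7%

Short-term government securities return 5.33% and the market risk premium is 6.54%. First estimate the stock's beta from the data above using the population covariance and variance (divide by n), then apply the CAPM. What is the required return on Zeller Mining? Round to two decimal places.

Mean R_i = (6.5 + 2.9 − 4.6 + 19.3 + 6.1 − 17.3) / 6 = 2.1500%
Mean R_m = (1.1 − 0.7 − 4.3 + 9.4 + 4.6 − 8.7) / 6 = 0.2333%
Σ(R_i − R̄_i)(R_m − R̄_m) = 381.8800  ⇒  Cov = 381.8800 / 6 = 63.6467
Σ(R_m − R̄_m)² = 205.0733  ⇒  Var(R_m) = 205.0733 / 6 = 34.1789
β = Cov / Var(R_m) = 63.6467 / 34.1789 = 1.8622
E(R) = R_f + β × MRP = 5.33% + 1.8622 × 6.54% = 17.51%

17.51%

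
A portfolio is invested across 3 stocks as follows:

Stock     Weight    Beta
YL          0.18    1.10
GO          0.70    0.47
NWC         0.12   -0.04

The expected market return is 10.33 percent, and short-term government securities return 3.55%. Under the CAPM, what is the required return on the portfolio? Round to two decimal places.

7.09%

β_P = Σ w_i β_i = 0.18×1.10 + 0.70×0.47 + 0.12×-0.04 = 0.5222
MRP = 10.33% − 3.55% = 6.78%
E(R_P) = R_f + β_P × MRP = 3.55% + 0.5222 × 6.78% = 7.09%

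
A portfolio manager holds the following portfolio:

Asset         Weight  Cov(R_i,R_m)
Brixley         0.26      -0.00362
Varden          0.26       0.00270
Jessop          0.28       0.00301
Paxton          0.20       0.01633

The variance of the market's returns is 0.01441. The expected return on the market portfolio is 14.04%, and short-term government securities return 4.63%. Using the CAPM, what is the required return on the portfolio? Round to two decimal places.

β_Brixley = -0.00362 / 0.01441 = -0.2512
β_Varden = 0.00270 / 0.01441 = 0.1874
β_Jessop = 0.00301 / 0.01441 = 0.2089
β_Paxton = 0.01633 / 0.01441 = 1.1332
β_P = Σ w_i β_i = 0.26×-0.2512 + 0.26×0.1874 + 0.28×0.2089 + 0.20×1.1332 = 0.2685
MRP = 14.04% − 4.63% = 9.41%
E(R_P) = R_f + β_P × MRP = 4.63% + 0.2685 × 9.41% = 7.16%

7.16%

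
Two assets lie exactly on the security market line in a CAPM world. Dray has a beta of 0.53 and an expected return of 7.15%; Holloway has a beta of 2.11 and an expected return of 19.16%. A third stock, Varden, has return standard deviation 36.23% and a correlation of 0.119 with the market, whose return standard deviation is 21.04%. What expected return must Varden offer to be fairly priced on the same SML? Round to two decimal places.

4.68%

MRP = (19.16% − 7.15%) / (2.11 − 0.53) = 7.6013%
R_f = 7.15% − 0.53 × 7.6013% = 3.1213%
β_Varden = ρ·σ_i/σ_m = 0.119 × 36.23 / 21.04 = 0.2049
E(R_Varden) = R_f + β × MRP = 3.1213% + 0.2049 × 7.6013% = 4.68%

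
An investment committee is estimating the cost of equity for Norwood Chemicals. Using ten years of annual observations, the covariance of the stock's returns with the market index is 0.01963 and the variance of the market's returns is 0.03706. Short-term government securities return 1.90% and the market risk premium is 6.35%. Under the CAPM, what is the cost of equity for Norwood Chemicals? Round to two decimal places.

5.26%

β = Cov(R_i, R_m) / Var(R_m) = 0.01963 / 0.03706 = 0.5297
E(R) = R_f + β × MRP = 1.90% + 0.5297 × 6.35% = 5.26%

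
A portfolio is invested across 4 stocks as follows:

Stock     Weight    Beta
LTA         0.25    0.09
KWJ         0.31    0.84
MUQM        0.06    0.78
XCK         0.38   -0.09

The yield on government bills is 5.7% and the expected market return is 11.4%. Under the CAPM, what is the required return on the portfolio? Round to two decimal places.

β_P = Σ w_i β_i = 0.25×0.09 + 0.31×0.84 + 0.06×0.78 + 0.38×-0.09 = 0.2955
MRP = 11.4% − 5.7% = 5.70%
E(R_P) = R_f + β_P × MRP = 5.7% + 0.2955 × 5.7% = 7.38%

7.38%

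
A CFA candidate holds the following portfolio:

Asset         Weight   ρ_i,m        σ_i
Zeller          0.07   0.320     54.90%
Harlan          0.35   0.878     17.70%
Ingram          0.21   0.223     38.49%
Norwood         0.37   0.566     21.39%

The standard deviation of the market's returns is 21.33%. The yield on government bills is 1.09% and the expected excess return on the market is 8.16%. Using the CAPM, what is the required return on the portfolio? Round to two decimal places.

6.04%

β_Zeller = 0.320 × 54.90% / 21.33% = 0.8236
β_Harlan = 0.878 × 17.70% / 21.33% = 0.7286
β_Ingram = 0.223 × 38.49% / 21.33% = 0.4024
β_Norwood = 0.566 × 21.39% / 21.33% = 0.5676
β_P = Σ w_i β_i = 0.07×0.8236 + 0.35×0.7286 + 0.21×0.4024 + 0.37×0.5676 = 0.6072
E(R_P) = R_f + β_P × MRP = 1.09% + 0.6072 × 8.16% = 6.04%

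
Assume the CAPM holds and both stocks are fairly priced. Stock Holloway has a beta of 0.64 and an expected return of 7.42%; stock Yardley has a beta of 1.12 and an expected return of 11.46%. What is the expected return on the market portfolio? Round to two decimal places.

Both satisfy E(R) = R_f + β·MRP, so the slope of the SML is
MRP = (11.46% − 7.42%) / (1.12 − 0.64) = 4.04% / 0.48 = 8.4167%
R_f = E(R_Holloway) − β_Holloway·MRP = 7.42% − 0.64 × 8.4167% = 2.0333%
E(R_m) = R_f + MRP = 2.0333% + 8.4167% = 10.45%

10.45%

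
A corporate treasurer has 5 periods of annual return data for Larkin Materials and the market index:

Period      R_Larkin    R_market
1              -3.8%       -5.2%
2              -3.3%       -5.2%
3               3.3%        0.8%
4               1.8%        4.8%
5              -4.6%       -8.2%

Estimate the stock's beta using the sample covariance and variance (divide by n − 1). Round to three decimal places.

0.618

Mean R_i = (-3.8 − 3.3 + 3.3 + 1.8 − 4.6) / 5 = -1.3200%
Mean R_m = (-5.2 − 5.2 + 0.8 + 4.8 − 8.2) / 5 = -2.6000%
Σ(R_i − R̄_i)(R_m − R̄_m) = 68.7600  ⇒  Cov = 68.7600 / 4 = 17.1900
Σ(R_m − R̄_m)² = 111.2000  ⇒  Var(R_m) = 111.2000 / 4 = 27.8000
β = Cov / Var(R_m) = 17.1900 / 27.8000 = 0.6183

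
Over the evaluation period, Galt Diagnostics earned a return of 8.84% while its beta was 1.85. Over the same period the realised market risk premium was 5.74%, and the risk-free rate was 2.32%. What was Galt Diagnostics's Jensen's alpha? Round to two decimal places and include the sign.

-4.10%

CAPM benchmark = R_f + β(R_m − R_f) = 2.32% + 1.85 × 5.74% = 12.9390%
α = actual − benchmark = 8.84% − 12.9390% = -4.10%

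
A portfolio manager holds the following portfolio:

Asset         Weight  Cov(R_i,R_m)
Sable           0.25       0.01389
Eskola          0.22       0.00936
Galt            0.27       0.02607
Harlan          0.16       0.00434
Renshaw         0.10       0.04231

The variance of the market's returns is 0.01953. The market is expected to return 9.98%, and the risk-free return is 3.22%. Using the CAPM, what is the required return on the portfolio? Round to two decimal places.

β_Sable = 0.01389 / 0.01953 = 0.7112
β_Eskola = 0.00936 / 0.01953 = 0.4793
β_Galt = 0.02607 / 0.01953 = 1.3349
β_Harlan = 0.00434 / 0.01953 = 0.2222
β_Renshaw = 0.04231 / 0.01953 = 2.1664
β_P = Σ w_i β_i = 0.25×0.7112 + 0.22×0.4793 + 0.27×1.3349 + 0.16×0.2222 + 0.10×2.1664 = 0.8959
MRP = 9.98% − 3.22% = 6.76%
E(R_P) = R_f + β_P × MRP = 3.22% + 0.8959 × 6.76% = 9.28%

9.28%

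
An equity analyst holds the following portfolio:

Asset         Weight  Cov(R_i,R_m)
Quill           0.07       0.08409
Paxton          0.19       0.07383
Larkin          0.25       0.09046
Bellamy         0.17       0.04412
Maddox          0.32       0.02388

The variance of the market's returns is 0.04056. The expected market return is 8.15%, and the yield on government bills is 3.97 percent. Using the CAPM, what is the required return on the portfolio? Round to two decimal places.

β_Quill = 0.08409 / 0.04056 = 2.0732
β_Paxton = 0.07383 / 0.04056 = 1.8203
β_Larkin = 0.09046 / 0.04056 = 2.2303
β_Bellamy = 0.04412 / 0.04056 = 1.0878
β_Maddox = 0.02388 / 0.04056 = 0.5888
β_P = Σ w_i β_i = 0.07×2.0732 + 0.19×1.8203 + 0.25×2.2303 + 0.17×1.0878 + 0.32×0.5888 = 1.4219
MRP = 8.15% − 3.97% = 4.18%
E(R_P) = R_f + β_P × MRP = 3.97% + 1.4219 × 4.18% = 9.91%

9.91%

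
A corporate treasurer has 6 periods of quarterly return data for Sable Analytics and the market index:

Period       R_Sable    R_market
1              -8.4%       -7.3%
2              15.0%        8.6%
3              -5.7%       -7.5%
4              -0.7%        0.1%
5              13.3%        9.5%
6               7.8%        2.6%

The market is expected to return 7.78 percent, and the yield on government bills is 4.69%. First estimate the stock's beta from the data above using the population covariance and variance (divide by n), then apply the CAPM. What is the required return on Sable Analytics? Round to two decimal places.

8.72%

Mean R_i = (-8.4 + 15.0 − 5.7 − 0.7 + 13.3 + 7.8) / 6 = 3.5500%
Mean R_m = (-7.3 + 8.6 − 7.5 + 0.1 + 9.5 + 2.6) / 6 = 1.0000%
Σ(R_i − R̄_i)(R_m − R̄_m) = 358.3300  ⇒  Cov = 358.3300 / 6 = 59.7217
Σ(R_m − R̄_m)² = 274.5200  ⇒  Var(R_m) = 274.5200 / 6 = 45.7533
β = Cov / Var(R_m) = 59.7217 / 45.7533 = 1.3053
MRP = 7.78% − 4.69% = 3.09%
E(R) = R_f + β × MRP = 4.69% + 1.3053 × 3.09% = 8.72%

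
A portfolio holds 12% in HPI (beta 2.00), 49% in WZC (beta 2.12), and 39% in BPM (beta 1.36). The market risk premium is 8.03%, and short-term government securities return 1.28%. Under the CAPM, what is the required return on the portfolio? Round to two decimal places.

15.81%

β_P = Σ w_i β_i = 0.12×2.00 + 0.49×2.12 + 0.39×1.36 = 1.8092
E(R_P) = R_f + β_P × MRP = 1.28% + 1.8092 × 8.03% = 15.81%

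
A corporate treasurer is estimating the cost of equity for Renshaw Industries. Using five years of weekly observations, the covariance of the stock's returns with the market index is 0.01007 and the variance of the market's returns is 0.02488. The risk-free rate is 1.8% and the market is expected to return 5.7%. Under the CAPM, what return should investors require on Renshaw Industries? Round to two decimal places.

β = Cov(R_i, R_m) / Var(R_m) = 0.01007 / 0.02488 = 0.4047
MRP = 5.7% − 1.8% = 3.90%
E(R) = R_f + β × MRP = 1.8% + 0.4047 × 3.9% = 3.38%

3.38%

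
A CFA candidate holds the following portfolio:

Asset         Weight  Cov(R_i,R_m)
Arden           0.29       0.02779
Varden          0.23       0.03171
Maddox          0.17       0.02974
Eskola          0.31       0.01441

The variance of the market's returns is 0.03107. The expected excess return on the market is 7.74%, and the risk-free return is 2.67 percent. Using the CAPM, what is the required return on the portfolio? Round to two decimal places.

8.87%

β_Arden = 0.02779 / 0.03107 = 0.8944
β_Varden = 0.03171 / 0.03107 = 1.0206
β_Maddox = 0.02974 / 0.03107 = 0.9572
β_Eskola = 0.01441 / 0.03107 = 0.4638
β_P = Σ w_i β_i = 0.29×0.8944 + 0.23×1.0206 + 0.17×0.9572 + 0.31×0.4638 = 0.8006
E(R_P) = R_f + β_P × MRP = 2.67% + 0.8006 × 7.74% = 8.87%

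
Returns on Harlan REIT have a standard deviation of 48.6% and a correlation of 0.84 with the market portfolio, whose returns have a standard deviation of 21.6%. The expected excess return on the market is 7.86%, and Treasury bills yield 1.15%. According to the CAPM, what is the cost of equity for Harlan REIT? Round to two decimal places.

16.01%

β = ρ × σ_i / σ_m = 0.84 × 48.6% / 21.6% = 1.8900
E(R) = 1.15% + 1.8900 × 7.86% = 16.01%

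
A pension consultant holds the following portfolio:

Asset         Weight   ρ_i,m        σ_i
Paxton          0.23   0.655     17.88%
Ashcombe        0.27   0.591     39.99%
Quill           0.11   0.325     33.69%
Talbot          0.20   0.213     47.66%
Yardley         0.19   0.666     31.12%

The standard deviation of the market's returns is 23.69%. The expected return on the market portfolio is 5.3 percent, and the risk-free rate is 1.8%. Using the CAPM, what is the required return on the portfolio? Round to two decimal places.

β_Paxton = 0.655 × 17.88% / 23.69% = 0.4944
β_Ashcombe = 0.591 × 39.99% / 23.69% = 0.9976
β_Quill = 0.325 × 33.69% / 23.69% = 0.4622
β_Talbot = 0.213 × 47.66% / 23.69% = 0.4285
β_Yardley = 0.666 × 31.12% / 23.69% = 0.8749
β_P = Σ w_i β_i = 0.23×0.4944 + 0.27×0.9976 + 0.11×0.4622 + 0.20×0.4285 + 0.19×0.8749 = 0.6858
MRP = 5.3% − 1.8% = 3.50%
E(R_P) = R_f + β_P × MRP = 1.8% + 0.6858 × 3.5% = 4.20%

4.20%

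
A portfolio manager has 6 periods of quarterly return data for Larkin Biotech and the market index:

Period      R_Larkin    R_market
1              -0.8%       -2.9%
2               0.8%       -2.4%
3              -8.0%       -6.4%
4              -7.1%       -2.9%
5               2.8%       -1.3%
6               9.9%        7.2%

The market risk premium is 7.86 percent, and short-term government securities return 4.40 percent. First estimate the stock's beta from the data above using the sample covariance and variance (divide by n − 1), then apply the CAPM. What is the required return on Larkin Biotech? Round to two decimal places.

Mean R_i = (-0.8 + 0.8 − 8.0 − 7.1 + 2.8 + 9.9) / 6 = -0.4000%
Mean R_m = (-2.9 − 2.4 − 6.4 − 2.9 − 1.3 + 7.2) / 6 = -1.4500%
Σ(R_i − R̄_i)(R_m − R̄_m) = 136.3500  ⇒  Cov = 136.3500 / 5 = 27.2700
Σ(R_m − R̄_m)² = 104.4550  ⇒  Var(R_m) = 104.4550 / 5 = 20.8910
β = Cov / Var(R_m) = 27.2700 / 20.8910 = 1.3053
E(R) = R_f + β × MRP = 4.40% + 1.3053 × 7.86% = 14.66%

14.66%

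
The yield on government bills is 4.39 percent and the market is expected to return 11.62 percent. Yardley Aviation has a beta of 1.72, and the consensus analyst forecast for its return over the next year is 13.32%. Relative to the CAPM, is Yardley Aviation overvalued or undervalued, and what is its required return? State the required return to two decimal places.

MRP = 11.62% − 4.39% = 7.23%
Required return = R_f + β·MRP = 4.39% + 1.72 × 7.23% = 16.83%
Forecast 13.32% < required 16.83% → the stock plots below the SML → overvalued.

Overvalued; required return 16.83%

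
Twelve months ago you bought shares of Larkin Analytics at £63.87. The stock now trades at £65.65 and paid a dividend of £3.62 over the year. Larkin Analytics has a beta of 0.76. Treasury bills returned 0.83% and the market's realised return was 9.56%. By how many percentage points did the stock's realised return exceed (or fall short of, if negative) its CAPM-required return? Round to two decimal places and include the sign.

+0.99%

Realised HPR = (P1 + D1 − P0) / P0 = (65.65 + 3.62 − 63.87) / 63.87 = 5.40 / 63.87 = 8.4547%
MRP = 9.56% − 0.83% = 8.73%
CAPM required = R_f + β·MRP = 0.83% + 0.76 × 8.73% = 7.4648%
α = realised − required = 8.4547% − 7.4648% = +0.99%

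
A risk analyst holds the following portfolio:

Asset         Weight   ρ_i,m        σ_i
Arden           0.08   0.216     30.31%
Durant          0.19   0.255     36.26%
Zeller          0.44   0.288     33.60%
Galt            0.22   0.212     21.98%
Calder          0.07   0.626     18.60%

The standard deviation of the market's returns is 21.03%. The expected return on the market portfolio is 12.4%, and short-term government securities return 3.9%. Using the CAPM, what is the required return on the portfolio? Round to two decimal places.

7.29%

β_Arden = 0.216 × 30.31% / 21.03% = 0.3113
β_Durant = 0.255 × 36.26% / 21.03% = 0.4397
β_Zeller = 0.288 × 33.60% / 21.03% = 0.4601
β_Galt = 0.212 × 21.98% / 21.03% = 0.2216
β_Calder = 0.626 × 18.60% / 21.03% = 0.5537
β_P = Σ w_i β_i = 0.08×0.3113 + 0.19×0.4397 + 0.44×0.4601 + 0.22×0.2216 + 0.07×0.5537 = 0.3984
MRP = 12.4% − 3.9% = 8.50%
E(R_P) = R_f + β_P × MRP = 3.9% + 0.3984 × 8.5% = 7.29%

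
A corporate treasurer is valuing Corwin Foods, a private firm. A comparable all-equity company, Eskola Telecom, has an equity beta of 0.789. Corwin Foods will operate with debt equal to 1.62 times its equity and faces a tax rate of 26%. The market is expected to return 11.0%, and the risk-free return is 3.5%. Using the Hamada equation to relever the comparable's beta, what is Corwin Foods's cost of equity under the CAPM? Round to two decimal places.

β_L = β_U × [1 + (1 − t)(D/E)] = 0.789 × [1 + (1 − 0.26) × 1.62]
    = 0.789 × [1 + 0.74 × 1.62] = 0.789 × 2.1988 = 1.7349
MRP = 11.0% − 3.5% = 7.50%
E(R) = R_f + β_L × MRP = 3.5% + 1.7349 × 7.5% = 16.51%

16.51%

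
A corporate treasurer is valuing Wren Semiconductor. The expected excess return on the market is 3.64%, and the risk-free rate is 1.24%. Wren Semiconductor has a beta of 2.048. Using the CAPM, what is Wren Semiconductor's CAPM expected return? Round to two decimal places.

8.69%

E(R) = R_f + β × MRP = 1.24% + 2.048 × 3.64% = 8.69%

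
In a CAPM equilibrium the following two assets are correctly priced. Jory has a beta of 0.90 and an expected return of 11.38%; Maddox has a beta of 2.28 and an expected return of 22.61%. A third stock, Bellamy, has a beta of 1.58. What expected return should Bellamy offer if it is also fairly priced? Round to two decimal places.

16.91%

MRP (SML slope) = (22.61% − 11.38%) / (2.28 − 0.90) = 11.23% / 1.38 = 8.1377%
R_f (intercept) = 11.38% − 0.90 × 8.1377% = 4.0561%
E(R_Bellamy) = R_f + β × MRP = 4.0561% + 1.58 × 8.1377% = 16.91%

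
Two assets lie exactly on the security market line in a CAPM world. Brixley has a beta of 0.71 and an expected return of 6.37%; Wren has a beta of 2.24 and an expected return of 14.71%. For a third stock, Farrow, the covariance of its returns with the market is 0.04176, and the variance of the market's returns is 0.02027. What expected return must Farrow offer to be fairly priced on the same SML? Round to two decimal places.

13.73%

MRP = (14.71% − 6.37%) / (2.24 − 0.71) = 5.4510%
R_f = 6.37% − 0.71 × 5.4510% = 2.4998%
β_Farrow = Cov / Var(R_m) = 0.04176 / 0.02027 = 2.0602
E(R_Farrow) = R_f + β × MRP = 2.4998% + 2.0602 × 5.4510% = 13.73%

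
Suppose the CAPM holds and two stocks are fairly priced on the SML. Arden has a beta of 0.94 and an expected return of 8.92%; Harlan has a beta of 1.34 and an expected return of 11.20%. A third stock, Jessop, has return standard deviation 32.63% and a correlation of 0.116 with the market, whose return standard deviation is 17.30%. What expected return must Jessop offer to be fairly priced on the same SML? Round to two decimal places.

MRP = (11.20% − 8.92%) / (1.34 − 0.94) = 5.7000%
R_f = 8.92% − 0.94 × 5.7000% = 3.5620%
β_Jessop = ρ·σ_i/σ_m = 0.116 × 32.63 / 17.30 = 0.2188
E(R_Jessop) = R_f + β × MRP = 3.5620% + 0.2188 × 5.7000% = 4.81%

4.81%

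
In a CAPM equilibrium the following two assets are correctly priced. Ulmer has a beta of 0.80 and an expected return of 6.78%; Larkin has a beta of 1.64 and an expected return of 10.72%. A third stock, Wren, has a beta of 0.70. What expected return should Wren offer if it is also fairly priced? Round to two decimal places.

MRP (SML slope) = (10.72% − 6.78%) / (1.64 − 0.80) = 3.94% / 0.84 = 4.6905%
R_f (intercept) = 6.78% − 0.80 × 4.6905% = 3.0276%
E(R_Wren) = R_f + β × MRP = 3.0276% + 0.70 × 4.6905% = 6.31%

6.31%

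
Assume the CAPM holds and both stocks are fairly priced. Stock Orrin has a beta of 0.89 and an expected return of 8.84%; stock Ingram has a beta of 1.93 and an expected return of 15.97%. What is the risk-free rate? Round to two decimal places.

2.74%

Both satisfy E(R) = R_f + β·MRP, so the slope of the SML is
MRP = (15.97% − 8.84%) / (1.93 − 0.89) = 7.13% / 1.04 = 6.8558%
R_f = E(R_Orrin) − β_Orrin·MRP = 8.84% − 0.89 × 6.8558% = 2.7383%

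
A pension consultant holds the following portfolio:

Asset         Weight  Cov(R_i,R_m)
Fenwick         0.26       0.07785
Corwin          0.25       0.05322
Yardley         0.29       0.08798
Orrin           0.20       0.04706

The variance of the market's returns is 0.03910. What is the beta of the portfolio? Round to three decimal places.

1.751

β_Fenwick = 0.07785 / 0.03910 = 1.9910
β_Corwin = 0.05322 / 0.03910 = 1.3611
β_Yardley = 0.08798 / 0.03910 = 2.2501
β_Orrin = 0.04706 / 0.03910 = 1.2036
β_P = Σ w_i β_i = 0.26×1.9910 + 0.25×1.3611 + 0.29×2.2501 + 0.20×1.2036 = 1.7512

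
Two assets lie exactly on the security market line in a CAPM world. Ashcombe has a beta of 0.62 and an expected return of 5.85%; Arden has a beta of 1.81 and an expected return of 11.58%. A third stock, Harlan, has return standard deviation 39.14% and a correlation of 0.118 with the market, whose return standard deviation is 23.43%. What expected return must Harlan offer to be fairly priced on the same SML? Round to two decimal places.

3.81%

MRP = (11.58% − 5.85%) / (1.81 − 0.62) = 4.8151%
R_f = 5.85% − 0.62 × 4.8151% = 2.8646%
β_Harlan = ρ·σ_i/σ_m = 0.118 × 39.14 / 23.43 = 0.1971
E(R_Harlan) = R_f + β × MRP = 2.8646% + 0.1971 × 4.8151% = 3.81%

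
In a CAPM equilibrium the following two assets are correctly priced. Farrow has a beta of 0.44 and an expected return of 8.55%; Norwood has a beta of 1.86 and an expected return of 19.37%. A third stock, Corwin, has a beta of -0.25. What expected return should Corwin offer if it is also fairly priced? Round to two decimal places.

MRP (SML slope) = (19.37% − 8.55%) / (1.86 − 0.44) = 10.82% / 1.42 = 7.6197%
R_f (intercept) = 8.55% − 0.44 × 7.6197% = 5.1973%
E(R_Corwin) = R_f + β × MRP = 5.1973% + -0.25 × 7.6197% = 3.29%

3.29%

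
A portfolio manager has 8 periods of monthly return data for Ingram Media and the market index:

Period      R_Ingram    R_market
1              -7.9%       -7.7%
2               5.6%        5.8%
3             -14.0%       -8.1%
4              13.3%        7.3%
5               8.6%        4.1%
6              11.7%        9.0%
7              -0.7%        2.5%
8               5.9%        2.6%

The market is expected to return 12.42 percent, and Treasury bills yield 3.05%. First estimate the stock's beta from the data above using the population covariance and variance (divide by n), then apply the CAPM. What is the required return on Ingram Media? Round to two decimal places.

Mean R_i = (-7.9 + 5.6 − 14.0 + 13.3 + 8.6 + 11.7 − 0.7 + 5.9) / 8 = 2.8125%
Mean R_m = (-7.7 + 5.8 − 8.1 + 7.3 + 4.1 + 9.0 + 2.5 + 2.6) / 8 = 1.9375%
Σ(R_i − R̄_i)(R_m − R̄_m) = 414.3563  ⇒  Cov = 414.3563 / 8 = 51.7945
Σ(R_m − R̄_m)² = 292.6188  ⇒  Var(R_m) = 292.6188 / 8 = 36.5774
β = Cov / Var(R_m) = 51.7945 / 36.5774 = 1.4160
MRP = 12.42% − 3.05% = 9.37%
E(R) = R_f + β × MRP = 3.05% + 1.4160 × 9.37% = 16.32%

16.32%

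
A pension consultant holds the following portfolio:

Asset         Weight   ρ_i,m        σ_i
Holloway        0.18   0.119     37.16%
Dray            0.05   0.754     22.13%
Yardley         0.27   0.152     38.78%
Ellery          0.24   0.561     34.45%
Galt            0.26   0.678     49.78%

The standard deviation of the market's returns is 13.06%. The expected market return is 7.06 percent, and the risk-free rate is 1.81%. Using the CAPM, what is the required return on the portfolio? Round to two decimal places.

β_Holloway = 0.119 × 37.16% / 13.06% = 0.3386
β_Dray = 0.754 × 22.13% / 13.06% = 1.2776
β_Yardley = 0.152 × 38.78% / 13.06% = 0.4513
β_Ellery = 0.561 × 34.45% / 13.06% = 1.4798
β_Galt = 0.678 × 49.78% / 13.06% = 2.5843
β_P = Σ w_i β_i = 0.18×0.3386 + 0.05×1.2776 + 0.27×0.4513 + 0.24×1.4798 + 0.26×2.5843 = 1.2737
MRP = 7.06% − 1.81% = 5.25%
E(R_P) = R_f + β_P × MRP = 1.81% + 1.2737 × 5.25% = 8.50%

8.50%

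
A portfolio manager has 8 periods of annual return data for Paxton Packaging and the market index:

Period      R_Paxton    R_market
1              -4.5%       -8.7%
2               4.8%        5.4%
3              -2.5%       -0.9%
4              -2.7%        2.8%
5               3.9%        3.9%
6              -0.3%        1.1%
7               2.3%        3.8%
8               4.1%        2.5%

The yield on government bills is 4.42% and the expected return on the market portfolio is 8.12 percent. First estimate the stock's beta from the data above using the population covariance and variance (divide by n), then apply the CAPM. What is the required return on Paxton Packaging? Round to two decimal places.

6.76%

Mean R_i = (-4.5 + 4.8 − 2.5 − 2.7 + 3.9 − 0.3 + 2.3 + 4.1) / 8 = 0.6375%
Mean R_m = (-8.7 + 5.4 − 0.9 + 2.8 + 3.9 + 1.1 + 3.8 + 2.5) / 8 = 1.2375%
Σ(R_i − R̄_i)(R_m − R̄_m) = 87.3188  ⇒  Cov = 87.3188 / 8 = 10.9149
Σ(R_m − R̄_m)² = 138.3588  ⇒  Var(R_m) = 138.3588 / 8 = 17.2949
β = Cov / Var(R_m) = 10.9149 / 17.2949 = 0.6311
MRP = 8.12% − 4.42% = 3.70%
E(R) = R_f + β × MRP = 4.42% + 0.6311 × 3.70% = 6.76%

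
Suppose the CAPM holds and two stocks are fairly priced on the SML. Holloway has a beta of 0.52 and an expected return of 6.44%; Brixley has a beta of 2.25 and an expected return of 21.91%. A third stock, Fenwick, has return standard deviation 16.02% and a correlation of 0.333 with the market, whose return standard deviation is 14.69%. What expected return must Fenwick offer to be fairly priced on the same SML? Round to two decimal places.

MRP = (21.91% − 6.44%) / (2.25 − 0.52) = 8.9422%
R_f = 6.44% − 0.52 × 8.9422% = 1.7901%
β_Fenwick = ρ·σ_i/σ_m = 0.333 × 16.02 / 14.69 = 0.3631
E(R_Fenwick) = R_f + β × MRP = 1.7901% + 0.3631 × 8.9422% = 5.04%

5.04%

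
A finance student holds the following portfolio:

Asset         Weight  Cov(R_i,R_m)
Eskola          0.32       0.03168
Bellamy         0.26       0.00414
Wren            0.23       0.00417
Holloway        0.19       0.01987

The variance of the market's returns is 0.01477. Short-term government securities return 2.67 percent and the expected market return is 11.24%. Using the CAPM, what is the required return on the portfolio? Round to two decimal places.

11.92%

β_Eskola = 0.03168 / 0.01477 = 2.1449
β_Bellamy = 0.00414 / 0.01477 = 0.2803
β_Wren = 0.00417 / 0.01477 = 0.2823
β_Holloway = 0.01987 / 0.01477 = 1.3453
β_P = Σ w_i β_i = 0.32×2.1449 + 0.26×0.2803 + 0.23×0.2823 + 0.19×1.3453 = 1.0798
MRP = 11.24% − 2.67% = 8.57%
E(R_P) = R_f + β_P × MRP = 2.67% + 1.0798 × 8.57% = 11.92%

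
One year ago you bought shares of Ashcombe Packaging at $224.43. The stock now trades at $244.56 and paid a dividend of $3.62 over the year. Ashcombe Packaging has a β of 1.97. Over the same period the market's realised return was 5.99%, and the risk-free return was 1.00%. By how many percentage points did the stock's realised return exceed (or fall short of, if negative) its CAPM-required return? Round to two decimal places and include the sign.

Realised HPR = (P1 + D1 − P0) / P0 = (244.56 + 3.62 − 224.43) / 224.43 = 23.75 / 224.43 = 10.5824%
MRP = 5.99% − 1.00% = 4.99%
CAPM required = R_f + β·MRP = 1.00% + 1.97 × 4.99% = 10.8303%
α = realised − required = 10.5824% − 10.8303% = -0.25%

-0.25%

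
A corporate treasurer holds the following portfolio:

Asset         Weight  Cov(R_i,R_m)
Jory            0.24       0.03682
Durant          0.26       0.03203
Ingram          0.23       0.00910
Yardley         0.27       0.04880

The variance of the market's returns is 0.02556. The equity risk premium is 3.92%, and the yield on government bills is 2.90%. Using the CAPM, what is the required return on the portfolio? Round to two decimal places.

7.87%

β_Jory = 0.03682 / 0.02556 = 1.4405
β_Durant = 0.03203 / 0.02556 = 1.2531
β_Ingram = 0.00910 / 0.02556 = 0.3560
β_Yardley = 0.04880 / 0.02556 = 1.9092
β_P = Σ w_i β_i = 0.24×1.4405 + 0.26×1.2531 + 0.23×0.3560 + 0.27×1.9092 = 1.2689
E(R_P) = R_f + β_P × MRP = 2.90% + 1.2689 × 3.92% = 7.87%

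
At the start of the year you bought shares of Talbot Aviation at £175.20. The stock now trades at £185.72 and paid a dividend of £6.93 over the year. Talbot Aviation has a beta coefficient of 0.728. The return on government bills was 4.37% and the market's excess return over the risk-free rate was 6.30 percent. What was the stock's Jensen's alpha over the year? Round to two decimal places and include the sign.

+1.00%

Realised HPR = (P1 + D1 − P0) / P0 = (185.72 + 6.93 − 175.20) / 175.20 = 17.45 / 175.20 = 9.9600%
CAPM required = R_f + β·MRP = 4.37% + 0.728 × 6.30% = 8.95640%
α = realised − required = 9.9600% − 8.95640% = +1.00%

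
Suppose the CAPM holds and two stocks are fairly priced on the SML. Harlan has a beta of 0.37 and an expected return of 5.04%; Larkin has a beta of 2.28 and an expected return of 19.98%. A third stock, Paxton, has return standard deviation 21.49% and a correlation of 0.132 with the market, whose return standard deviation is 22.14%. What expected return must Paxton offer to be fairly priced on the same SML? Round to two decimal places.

3.15%

MRP = (19.98% − 5.04%) / (2.28 − 0.37) = 7.8220%
R_f = 5.04% − 0.37 × 7.8220% = 2.1459%
β_Paxton = ρ·σ_i/σ_m = 0.132 × 21.49 / 22.14 = 0.1281
E(R_Paxton) = R_f + β × MRP = 2.1459% + 0.1281 × 7.8220% = 3.15%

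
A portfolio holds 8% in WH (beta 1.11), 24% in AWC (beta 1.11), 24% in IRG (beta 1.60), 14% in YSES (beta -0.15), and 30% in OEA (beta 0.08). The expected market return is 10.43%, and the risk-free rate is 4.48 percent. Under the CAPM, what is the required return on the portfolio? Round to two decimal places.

8.90%

β_P = Σ w_i β_i = 0.08×1.11 + 0.24×1.11 + 0.24×1.60 + 0.14×-0.15 + 0.30×0.08 = 0.7422
MRP = 10.43% − 4.48% = 5.95%
E(R_P) = R_f + β_P × MRP = 4.48% + 0.7422 × 5.95% = 8.90%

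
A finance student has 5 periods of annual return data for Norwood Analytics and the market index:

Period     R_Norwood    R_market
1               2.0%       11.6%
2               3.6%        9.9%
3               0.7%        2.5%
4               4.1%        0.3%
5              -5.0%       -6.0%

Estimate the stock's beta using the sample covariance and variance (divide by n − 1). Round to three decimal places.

0.347

Mean R_i = (2.0 + 3.6 + 0.7 + 4.1 − 5.0) / 5 = 1.0800%
Mean R_m = (11.6 + 9.9 + 2.5 + 0.3 − 6.0) / 5 = 3.6600%
Σ(R_i − R̄_i)(R_m − R̄_m) = 72.0560  ⇒  Cov = 72.0560 / 4 = 18.0140
Σ(R_m − R̄_m)² = 207.9320  ⇒  Var(R_m) = 207.9320 / 4 = 51.9830
β = Cov / Var(R_m) = 18.0140 / 51.9830 = 0.3465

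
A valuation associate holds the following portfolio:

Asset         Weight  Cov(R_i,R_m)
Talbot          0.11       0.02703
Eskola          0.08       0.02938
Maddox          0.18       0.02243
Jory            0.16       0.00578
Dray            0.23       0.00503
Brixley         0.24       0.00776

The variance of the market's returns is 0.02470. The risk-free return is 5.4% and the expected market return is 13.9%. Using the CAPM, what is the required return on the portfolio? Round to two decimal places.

β_Talbot = 0.02703 / 0.02470 = 1.0943
β_Eskola = 0.02938 / 0.02470 = 1.1895
β_Maddox = 0.02243 / 0.02470 = 0.9081
β_Jory = 0.00578 / 0.02470 = 0.2340
β_Dray = 0.00503 / 0.02470 = 0.2036
β_Brixley = 0.00776 / 0.02470 = 0.3142
β_P = Σ w_i β_i = 0.11×1.0943 + 0.08×1.1895 + 0.18×0.9081 + 0.16×0.2340 + 0.23×0.2036 + 0.24×0.3142 = 0.5387
MRP = 13.9% − 5.4% = 8.50%
E(R_P) = R_f + β_P × MRP = 5.4% + 0.5387 × 8.5% = 9.98%

9.98%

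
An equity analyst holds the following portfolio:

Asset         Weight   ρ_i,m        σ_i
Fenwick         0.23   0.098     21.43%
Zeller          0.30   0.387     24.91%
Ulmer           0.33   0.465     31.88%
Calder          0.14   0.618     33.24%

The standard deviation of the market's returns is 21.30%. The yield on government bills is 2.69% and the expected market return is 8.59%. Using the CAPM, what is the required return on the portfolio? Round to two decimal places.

5.78%

β_Fenwick = 0.098 × 21.43% / 21.30% = 0.0986
β_Zeller = 0.387 × 24.91% / 21.30% = 0.4526
β_Ulmer = 0.465 × 31.88% / 21.30% = 0.6960
β_Calder = 0.618 × 33.24% / 21.30% = 0.9644
β_P = Σ w_i β_i = 0.23×0.0986 + 0.30×0.4526 + 0.33×0.6960 + 0.14×0.9644 = 0.5232
MRP = 8.59% − 2.69% = 5.90%
E(R_P) = R_f + β_P × MRP = 2.69% + 0.5232 × 5.90% = 5.78%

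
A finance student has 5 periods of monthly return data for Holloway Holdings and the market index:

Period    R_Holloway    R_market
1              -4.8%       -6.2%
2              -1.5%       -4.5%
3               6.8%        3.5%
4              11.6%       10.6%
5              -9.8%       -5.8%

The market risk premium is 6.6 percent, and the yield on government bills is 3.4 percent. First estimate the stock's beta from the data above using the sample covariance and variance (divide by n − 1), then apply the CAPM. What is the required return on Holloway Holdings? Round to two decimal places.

Mean R_i = (-4.8 − 1.5 + 6.8 + 11.6 − 9.8) / 5 = 0.4600%
Mean R_m = (-6.2 − 4.5 + 3.5 + 10.6 − 5.8) / 5 = -0.4800%
Σ(R_i − R̄_i)(R_m − R̄_m) = 241.2140  ⇒  Cov = 241.2140 / 4 = 60.3035
Σ(R_m − R̄_m)² = 215.7880  ⇒  Var(R_m) = 215.7880 / 4 = 53.9470
β = Cov / Var(R_m) = 60.3035 / 53.9470 = 1.1178
E(R) = R_f + β × MRP = 3.4% + 1.1178 × 6.6% = 10.78%

10.78%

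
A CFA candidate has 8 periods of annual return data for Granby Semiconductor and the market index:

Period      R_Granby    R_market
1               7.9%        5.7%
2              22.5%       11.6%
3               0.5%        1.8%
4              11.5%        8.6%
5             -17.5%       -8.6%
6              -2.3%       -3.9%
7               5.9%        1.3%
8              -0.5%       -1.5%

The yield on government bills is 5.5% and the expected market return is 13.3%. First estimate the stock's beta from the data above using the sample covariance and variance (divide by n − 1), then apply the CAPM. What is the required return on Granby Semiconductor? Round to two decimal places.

Mean R_i = (7.9 + 22.5 + 0.5 + 11.5 − 17.5 − 2.3 + 5.9 − 0.5) / 8 = 3.5000%
Mean R_m = (5.7 + 11.6 + 1.8 + 8.6 − 8.6 − 3.9 + 1.3 − 1.5) / 8 = 1.8750%
Σ(R_i − R̄_i)(R_m − R̄_m) = 521.2200  ⇒  Cov = 521.2200 / 7 = 74.4600
Σ(R_m − R̄_m)² = 309.2350  ⇒  Var(R_m) = 309.2350 / 7 = 44.1764
β = Cov / Var(R_m) = 74.4600 / 44.1764 = 1.6855
MRP = 13.3% − 5.5% = 7.80%
E(R) = R_f + β × MRP = 5.5% + 1.6855 × 7.8% = 18.65%

18.65%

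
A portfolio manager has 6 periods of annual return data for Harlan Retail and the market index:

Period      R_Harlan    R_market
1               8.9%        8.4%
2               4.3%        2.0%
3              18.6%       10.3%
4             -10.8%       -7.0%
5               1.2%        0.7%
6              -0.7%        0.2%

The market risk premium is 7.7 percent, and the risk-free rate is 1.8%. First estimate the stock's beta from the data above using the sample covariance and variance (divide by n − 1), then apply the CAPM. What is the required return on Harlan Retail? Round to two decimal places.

13.62%

Mean R_i = (8.9 + 4.3 + 18.6 − 10.8 + 1.2 − 0.7) / 6 = 3.5833%
Mean R_m = (8.4 + 2.0 + 10.3 − 7.0 + 0.7 + 0.2) / 6 = 2.4333%
Σ(R_i − R̄_i)(R_m − R̄_m) = 298.9233  ⇒  Cov = 298.9233 / 5 = 59.7847
Σ(R_m − R̄_m)² = 194.6533  ⇒  Var(R_m) = 194.6533 / 5 = 38.9307
β = Cov / Var(R_m) = 59.7847 / 38.9307 = 1.5357
E(R) = R_f + β × MRP = 1.8% + 1.5357 × 7.7% = 13.62%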